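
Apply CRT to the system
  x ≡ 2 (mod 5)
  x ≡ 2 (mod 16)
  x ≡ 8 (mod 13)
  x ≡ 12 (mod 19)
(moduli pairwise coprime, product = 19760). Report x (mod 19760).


Product of moduli M = 5 · 16 · 13 · 19 = 19760.
Merge one congruence at a time:
  Start: x ≡ 2 (mod 5).
  Combine with x ≡ 2 (mod 16); new modulus lcm = 80.
    Write x = 2 + 5·t and substitute into x ≡ 2 (mod 16): 5·t ≡ 2 − 2 = 0 (mod 16).
    The inverse of 5 mod 16 is 13 (since 5·13 = 65 = 4·16 + 1), so t ≡ 13·0 = 0 ≡ 0 (mod 16).
    Then x = 2 + 5·0 = 2, valid modulo lcm(5, 16) = 80: x ≡ 2 (mod 80).
  Combine with x ≡ 8 (mod 13); new modulus lcm = 1040.
    Write x = 2 + 80·t and substitute into x ≡ 8 (mod 13): 80·t ≡ 8 − 2 = 6 (mod 13).
    Reduce coefficients mod 13: 2·t ≡ 6 (mod 13).
    The inverse of 2 mod 13 is 7 (since 2·7 = 14 = 1·13 + 1), so t ≡ 7·6 = 42 ≡ 3 (mod 13).
    Then x = 2 + 80·3 = 242, valid modulo lcm(80, 13) = 1040: x ≡ 242 (mod 1040).
  Combine with x ≡ 12 (mod 19); new modulus lcm = 19760.
    Write x = 242 + 1040·t and substitute into x ≡ 12 (mod 19): 1040·t ≡ 12 − 242 = -230 (mod 19).
    Reduce coefficients mod 19: 14·t ≡ 17 (mod 19).
    The inverse of 14 mod 19 is 15 (since 14·15 = 210 = 11·19 + 1), so t ≡ 15·17 = 255 ≡ 8 (mod 19).
    Then x = 242 + 1040·8 = 8562, valid modulo lcm(1040, 19) = 19760: x ≡ 8562 (mod 19760).
Verify against each original: 8562 mod 5 = 2, 8562 mod 16 = 2, 8562 mod 13 = 8, 8562 mod 19 = 12.

x ≡ 8562 (mod 19760).


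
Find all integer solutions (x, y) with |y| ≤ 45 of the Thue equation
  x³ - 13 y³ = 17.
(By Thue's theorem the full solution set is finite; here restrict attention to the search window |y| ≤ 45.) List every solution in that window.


The equation is x³ - 13y³ = 17. For fixed y, x³ = 13·y³ + 17, so a solution requires the RHS to be a perfect cube.
Strategy: iterate y from -45 to 45, compute RHS = 13·y³ + 17, and check whether it is a (positive or negative) perfect cube.
Check small values of y:
  y = 0: RHS = 17 is not a perfect cube.
  y = 1: RHS = 30 is not a perfect cube.
  y = -1: RHS = 4 is not a perfect cube.
  y = 2: RHS = 121 is not a perfect cube.
  y = -2: RHS = -87 is not a perfect cube.
  y = 3: RHS = 368 is not a perfect cube.
  y = -3: RHS = -334 is not a perfect cube.
Continuing the search up to |y| = 45 finds no solutions either.
No (x, y) in the scanned range satisfies the equation.

No integer solutions with |y| ≤ 45.


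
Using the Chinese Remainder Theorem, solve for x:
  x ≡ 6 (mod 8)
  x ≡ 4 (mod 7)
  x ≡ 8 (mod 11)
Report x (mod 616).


Moduli 8, 7, 11 are pairwise coprime; by CRT there is a unique solution modulo M = 8 · 7 · 11 = 616.
Solve pairwise, accumulating the modulus:
  Start with x ≡ 6 (mod 8).
  Combine with x ≡ 4 (mod 7): since gcd(8, 7) = 1, we get a unique residue mod 56.
    Write x = 6 + 8·t and substitute into x ≡ 4 (mod 7): 8·t ≡ 4 − 6 = -2 (mod 7).
    Reduce coefficients mod 7: 1·t ≡ 5 (mod 7).
    So t ≡ 5 (mod 7).
    Then x = 6 + 8·5 = 46, valid modulo lcm(8, 7) = 56: x ≡ 46 (mod 56).
  Combine with x ≡ 8 (mod 11): since gcd(56, 11) = 1, we get a unique residue mod 616.
    Write x = 46 + 56·t and substitute into x ≡ 8 (mod 11): 56·t ≡ 8 − 46 = -38 (mod 11).
    Reduce coefficients mod 11: 1·t ≡ 6 (mod 11).
    So t ≡ 6 (mod 11).
    Then x = 46 + 56·6 = 382, valid modulo lcm(56, 11) = 616: x ≡ 382 (mod 616).
Verify: 382 mod 8 = 6 ✓, 382 mod 7 = 4 ✓, 382 mod 11 = 8 ✓.

x ≡ 382 (mod 616).


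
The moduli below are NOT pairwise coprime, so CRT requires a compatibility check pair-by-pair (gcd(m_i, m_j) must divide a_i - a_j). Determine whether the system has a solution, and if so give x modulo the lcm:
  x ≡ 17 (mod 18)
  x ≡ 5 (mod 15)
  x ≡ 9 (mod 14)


Moduli 18, 15, 14 are not pairwise coprime, so CRT works modulo lcm(m_i) when all pairwise compatibility conditions hold.
Pairwise compatibility: gcd(m_i, m_j) must divide a_i - a_j for every pair.
Merge one congruence at a time:
  Start: x ≡ 17 (mod 18).
  Combine with x ≡ 5 (mod 15): gcd(18, 15) = 3; 5 - 17 = -12, which IS divisible by 3, so compatible.
    Write x = 17 + 18·t and substitute into x ≡ 5 (mod 15): 18·t ≡ 5 − 17 = -12 (mod 15).
    Divide the congruence (and modulus) by g = 3: 6·t ≡ -4 (mod 5).
    Reduce coefficients mod 5: 1·t ≡ 1 (mod 5).
    So t ≡ 1 (mod 5).
    Then x = 17 + 18·1 = 35, valid modulo lcm(18, 15) = 90: x ≡ 35 (mod 90).
  Combine with x ≡ 9 (mod 14): gcd(90, 14) = 2; 9 - 35 = -26, which IS divisible by 2, so compatible.
    Write x = 35 + 90·t and substitute into x ≡ 9 (mod 14): 90·t ≡ 9 − 35 = -26 (mod 14).
    Divide the congruence (and modulus) by g = 2: 45·t ≡ -13 (mod 7).
    Reduce coefficients mod 7: 3·t ≡ 1 (mod 7).
    The inverse of 3 mod 7 is 5 (since 3·5 = 15 = 2·7 + 1), so t ≡ 5·1 = 5 ≡ 5 (mod 7).
    Then x = 35 + 90·5 = 485, valid modulo lcm(90, 14) = 630: x ≡ 485 (mod 630).
Verify: 485 mod 18 = 17, 485 mod 15 = 5, 485 mod 14 = 9.

x ≡ 485 (mod 630).


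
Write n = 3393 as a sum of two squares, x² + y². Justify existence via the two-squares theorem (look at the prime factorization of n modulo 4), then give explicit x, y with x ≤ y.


Step 1: Factor n = 3393 = 3^2 · 13 · 29.
Step 2: Check the mod-4 condition on each prime factor: 3 ≡ 3 (mod 4), exponent 2 (must be even); 13 ≡ 1 (mod 4), exponent 1; 29 ≡ 1 (mod 4), exponent 1.
All primes ≡ 3 (mod 4) appear to even exponent (or don't appear), so by the two-squares theorem n IS expressible as a sum of two squares.
Step 3: Build a representation. Group n = k² · m with k = 3 and m = 13 · 29 = 377 (a product of primes ≡ 1 (mod 4)); a representation of m scales to one of n via (k·x)² + (k·y)² = k²(x² + y²). Each prime p ≡ 1 (mod 4) is itself a sum of two squares; find a² by testing p − a² for a perfect square:
  13: 13 − 1² = 12, 13 − 2² = 9 = 3² ⇒ 13 = 2² + 3².
  29: 29 − 1² = 28, 29 − 2² = 25 = 5² ⇒ 29 = 2² + 5².
  Combine using the Brahmagupta–Fibonacci identity (a² + b²)(c² + d²) = (ac − bd)² + (ad + bc)² = (ac + bd)² + (ad − bc)²:
  13 · 29 = 377: from (2² + 3²)(2² + 5²), take (2·2 − 3·5, 2·5 + 3·2) = (4 − 15, 10 + 6) = (-11, 16); dropping signs (only squares matter) gives (11, 16); check 11² + 16² = 121 + 256 = 377 ✓.
  Scale by k = 3: (3·11, 3·16) = (33, 48).
Step 4: Order so x ≤ y and verify: 33² + 48² = 1089 + 2304 = 3393 = n. ✓

n = 3393 = 33² + 48² (one valid representation with x ≤ y).


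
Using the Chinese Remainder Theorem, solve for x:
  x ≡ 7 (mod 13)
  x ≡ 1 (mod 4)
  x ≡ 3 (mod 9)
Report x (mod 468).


Moduli 13, 4, 9 are pairwise coprime; by CRT there is a unique solution modulo M = 13 · 4 · 9 = 468.
Solve pairwise, accumulating the modulus:
  Start with x ≡ 7 (mod 13).
  Combine with x ≡ 1 (mod 4): since gcd(13, 4) = 1, we get a unique residue mod 52.
    Write x = 7 + 13·t and substitute into x ≡ 1 (mod 4): 13·t ≡ 1 − 7 = -6 (mod 4).
    Reduce coefficients mod 4: 1·t ≡ 2 (mod 4).
    So t ≡ 2 (mod 4).
    Then x = 7 + 13·2 = 33, valid modulo lcm(13, 4) = 52: x ≡ 33 (mod 52).
  Combine with x ≡ 3 (mod 9): since gcd(52, 9) = 1, we get a unique residue mod 468.
    Write x = 33 + 52·t and substitute into x ≡ 3 (mod 9): 52·t ≡ 3 − 33 = -30 (mod 9).
    Reduce coefficients mod 9: 7·t ≡ 6 (mod 9).
    The inverse of 7 mod 9 is 4 (since 7·4 = 28 = 3·9 + 1), so t ≡ 4·6 = 24 ≡ 6 (mod 9).
    Then x = 33 + 52·6 = 345, valid modulo lcm(52, 9) = 468: x ≡ 345 (mod 468).
Verify: 345 mod 13 = 7 ✓, 345 mod 4 = 1 ✓, 345 mod 9 = 3 ✓.

x ≡ 345 (mod 468).


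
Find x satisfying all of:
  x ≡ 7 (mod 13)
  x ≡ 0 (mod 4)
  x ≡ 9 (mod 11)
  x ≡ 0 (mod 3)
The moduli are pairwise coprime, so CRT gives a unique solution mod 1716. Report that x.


Product of moduli M = 13 · 4 · 11 · 3 = 1716.
Merge one congruence at a time:
  Start: x ≡ 7 (mod 13).
  Combine with x ≡ 0 (mod 4); new modulus lcm = 52.
    Write x = 7 + 13·t and substitute into x ≡ 0 (mod 4): 13·t ≡ 0 − 7 = -7 (mod 4).
    Reduce coefficients mod 4: 1·t ≡ 1 (mod 4).
    So t ≡ 1 (mod 4).
    Then x = 7 + 13·1 = 20, valid modulo lcm(13, 4) = 52: x ≡ 20 (mod 52).
  Combine with x ≡ 9 (mod 11); new modulus lcm = 572.
    Write x = 20 + 52·t and substitute into x ≡ 9 (mod 11): 52·t ≡ 9 − 20 = -11 (mod 11).
    Reduce coefficients mod 11: 8·t ≡ 0 (mod 11).
    The inverse of 8 mod 11 is 7 (since 8·7 = 56 = 5·11 + 1), so t ≡ 7·0 = 0 ≡ 0 (mod 11).
    Then x = 20 + 52·0 = 20, valid modulo lcm(52, 11) = 572: x ≡ 20 (mod 572).
  Combine with x ≡ 0 (mod 3); new modulus lcm = 1716.
    Write x = 20 + 572·t and substitute into x ≡ 0 (mod 3): 572·t ≡ 0 − 20 = -20 (mod 3).
    Reduce coefficients mod 3: 2·t ≡ 1 (mod 3).
    The inverse of 2 mod 3 is 2 (since 2·2 = 4 = 1·3 + 1), so t ≡ 2·1 = 2 ≡ 2 (mod 3).
    Then x = 20 + 572·2 = 1164, valid modulo lcm(572, 3) = 1716: x ≡ 1164 (mod 1716).
Verify against each original: 1164 mod 13 = 7, 1164 mod 4 = 0, 1164 mod 11 = 9, 1164 mod 3 = 0.

x ≡ 1164 (mod 1716).


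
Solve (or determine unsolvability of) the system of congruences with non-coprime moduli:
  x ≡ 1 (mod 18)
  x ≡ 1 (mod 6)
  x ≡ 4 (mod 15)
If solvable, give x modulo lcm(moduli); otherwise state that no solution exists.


Moduli 18, 6, 15 are not pairwise coprime, so CRT works modulo lcm(m_i) when all pairwise compatibility conditions hold.
Pairwise compatibility: gcd(m_i, m_j) must divide a_i - a_j for every pair.
Merge one congruence at a time:
  Start: x ≡ 1 (mod 18).
  Combine with x ≡ 1 (mod 6): gcd(18, 6) = 6; 1 - 1 = 0, which IS divisible by 6, so compatible.
    Write x = 1 + 18·t and substitute into x ≡ 1 (mod 6): 18·t ≡ 1 − 1 = 0 (mod 6).
    Divide the congruence (and modulus) by g = 6: 3·t ≡ 0 (mod 1).
    Modulo 1 every t works; take t = 0.
    Then x = 1 + 18·0 = 1, valid modulo lcm(18, 6) = 18: x ≡ 1 (mod 18).
  Combine with x ≡ 4 (mod 15): gcd(18, 15) = 3; 4 - 1 = 3, which IS divisible by 3, so compatible.
    Write x = 1 + 18·t and substitute into x ≡ 4 (mod 15): 18·t ≡ 4 − 1 = 3 (mod 15).
    Divide the congruence (and modulus) by g = 3: 6·t ≡ 1 (mod 5).
    Reduce coefficients mod 5: 1·t ≡ 1 (mod 5).
    So t ≡ 1 (mod 5).
    Then x = 1 + 18·1 = 19, valid modulo lcm(18, 15) = 90: x ≡ 19 (mod 90).
Verify: 19 mod 18 = 1, 19 mod 6 = 1, 19 mod 15 = 4.

x ≡ 19 (mod 90).


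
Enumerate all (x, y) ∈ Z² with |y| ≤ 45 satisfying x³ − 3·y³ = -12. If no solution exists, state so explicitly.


The equation is x³ - 3y³ = -12. For fixed y, x³ = 3·y³ − 12, so a solution requires the RHS to be a perfect cube.
Strategy: iterate y from -45 to 45, compute RHS = 3·y³ − 12, and check whether it is a (positive or negative) perfect cube.
Check small values of y:
  y = 0: RHS = -12 is not a perfect cube.
  y = 1: RHS = -9 is not a perfect cube.
  y = -1: RHS = -15 is not a perfect cube.
  y = 2: RHS = 12 is not a perfect cube.
  y = -2: RHS = -36 is not a perfect cube.
  y = 3: RHS = 69 is not a perfect cube.
  y = -3: RHS = -93 is not a perfect cube.
Continuing the search up to |y| = 45 finds no solutions either.
No (x, y) in the scanned range satisfies the equation.

No integer solutions with |y| ≤ 45.


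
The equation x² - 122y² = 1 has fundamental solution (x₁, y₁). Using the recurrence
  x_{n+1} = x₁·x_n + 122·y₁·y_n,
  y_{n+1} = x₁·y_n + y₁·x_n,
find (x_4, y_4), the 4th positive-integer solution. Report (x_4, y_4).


Step 1: Find the fundamental solution (x₁, y₁) of x² - 122y² = 1.
  Expand √122 as a continued fraction. a₀ = ⌊√122⌋ = 11; iterate m_{k+1} = d_k·a_k − m_k, d_{k+1} = (122 − m_{k+1}²)/d_k, a_{k+1} = ⌊(a₀ + m_{k+1})/d_{k+1}⌋ (starting m₀ = 0, d₀ = 1), with convergents p_k = a_k·p_{k-1} + p_{k-2}, q_k = a_k·q_{k-1} + q_{k-2} (p₋₁ = 1, q₋₁ = 0):
  k = 0: a₀ = 11; p₀/q₀ = 11/1; p₀² − 122·q₀² = 121 − 122 = -1.
  k = 1: m = 11, d = 1, a = ⌊(11 + 11)/1⌋ = 22; p/q = (22·11 + 1)/(22·1 + 0) = 243/22; p² − 122·q² = 59049 − 59048 = 1.
  The first convergent with p² − 122·q² = 1 gives the fundamental solution (x₁, y₁) = (243, 22).
Step 2: Apply the recurrence (x_{n+1}, y_{n+1}) = (x₁x_n + 122y₁y_n, x₁y_n + y₁x_n) repeatedly.
  From (x_1, y_1) = (243, 22): x_2 = 243·243 + 122·22·22 = 118097; y_2 = 243·22 + 22·243 = 10692.
  From (x_2, y_2) = (118097, 10692): x_3 = 243·118097 + 122·22·10692 = 57394899; y_3 = 243·10692 + 22·118097 = 5196290.
  From (x_3, y_3) = (57394899, 5196290): x_4 = 243·57394899 + 122·22·5196290 = 27893802817; y_4 = 243·5196290 + 22·57394899 = 2525386248.
Step 3: Verify x_4² - 122·y_4² = 778064235593677135489 - 778064235593677135488 = 1 (should be 1). ✓

(x_1, y_1) = (243, 22); (x_4, y_4) = (27893802817, 2525386248).


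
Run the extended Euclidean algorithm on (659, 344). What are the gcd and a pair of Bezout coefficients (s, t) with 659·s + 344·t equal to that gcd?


Euclidean algorithm on (659, 344) — divide until remainder is 0:
  659 = 1 · 344 + 315
  344 = 1 · 315 + 29
  315 = 10 · 29 + 25
  29 = 1 · 25 + 4
  25 = 6 · 4 + 1
  4 = 4 · 1 + 0
gcd(659, 344) = 1.
Track Bezout coefficients alongside the remainders: start with r₀ = 659 = a·1 + b·0 (s = 1, t = 0) and r₁ = 344 = a·0 + b·1 (s = 0, t = 1); each new remainder r_{k+1} = r_{k-1} − q_k·r_k inherits s_{k+1} = s_{k-1} − q_k·s_k, t_{k+1} = t_{k-1} − q_k·t_k, so r_k = a·s_k + b·t_k at every step:
  q = 1: r = 315, s = 1 − 1·0 = 1, t = 0 − 1·1 = -1  (check: 659·1 + 344·(-1) = 315)
  q = 1: r = 29, s = 0 − 1·1 = -1, t = 1 − 1·(-1) = 2  (check: 659·(-1) + 344·2 = 29)
  q = 10: r = 25, s = 1 − 10·(-1) = 11, t = -1 − 10·2 = -21  (check: 659·11 + 344·(-21) = 25)
  q = 1: r = 4, s = -1 − 1·11 = -12, t = 2 − 1·(-21) = 23  (check: 659·(-12) + 344·23 = 4)
  q = 6: r = 1, s = 11 − 6·(-12) = 83, t = -21 − 6·23 = -159  (check: 659·83 + 344·(-159) = 1)
The row with r = 1 (the gcd) gives the Bezout coefficients s = 83, t = -159.
Result: 659 · (83) + 344 · (-159) = 1.

gcd(659, 344) = 1; s = 83, t = -159 (check: 659·83 + 344·(-159) = 1).


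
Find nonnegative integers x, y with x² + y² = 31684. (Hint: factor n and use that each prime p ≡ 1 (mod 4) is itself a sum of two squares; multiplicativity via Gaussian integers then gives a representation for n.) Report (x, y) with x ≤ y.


Step 1: Factor n = 31684 = 2^2 · 89^2.
Step 2: Check the mod-4 condition on each prime factor: 2 = 2 (special); 89 ≡ 1 (mod 4), exponent 2.
All primes ≡ 3 (mod 4) appear to even exponent (or don't appear), so by the two-squares theorem n IS expressible as a sum of two squares.
Step 3: Build a representation. Group n = k² · m with k = 2 and m = 89 · 89 = 7921 (a product of primes ≡ 1 (mod 4)); a representation of m scales to one of n via (k·x)² + (k·y)² = k²(x² + y²). Each prime p ≡ 1 (mod 4) is itself a sum of two squares; find a² by testing p − a² for a perfect square:
  89: 89 − 1² = 88, 89 − 2² = 85, 89 − 3² = 80, 89 − 4² = 73, 89 − 5² = 64 = 8² ⇒ 89 = 5² + 8².
  Combine using the Brahmagupta–Fibonacci identity (a² + b²)(c² + d²) = (ac − bd)² + (ad + bc)² = (ac + bd)² + (ad − bc)²:
  89 · 89 = 7921: from (5² + 8²)(5² + 8²), take (5·5 − 8·8, 5·8 + 8·5) = (25 − 64, 40 + 40) = (-39, 80); dropping signs (only squares matter) gives (39, 80); check 39² + 80² = 1521 + 6400 = 7921 ✓.
  Scale by k = 2: (2·39, 2·80) = (78, 160).
Step 4: Order so x ≤ y and verify: 78² + 160² = 6084 + 25600 = 31684 = n. ✓

n = 31684 = 78² + 160² (one valid representation with x ≤ y).


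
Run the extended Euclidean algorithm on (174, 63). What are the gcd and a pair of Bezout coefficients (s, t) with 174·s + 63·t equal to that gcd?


Euclidean algorithm on (174, 63) — divide until remainder is 0:
  174 = 2 · 63 + 48
  63 = 1 · 48 + 15
  48 = 3 · 15 + 3
  15 = 5 · 3 + 0
gcd(174, 63) = 3.
Track Bezout coefficients alongside the remainders: start with r₀ = 174 = a·1 + b·0 (s = 1, t = 0) and r₁ = 63 = a·0 + b·1 (s = 0, t = 1); each new remainder r_{k+1} = r_{k-1} − q_k·r_k inherits s_{k+1} = s_{k-1} − q_k·s_k, t_{k+1} = t_{k-1} − q_k·t_k, so r_k = a·s_k + b·t_k at every step:
  q = 2: r = 48, s = 1 − 2·0 = 1, t = 0 − 2·1 = -2  (check: 174·1 + 63·(-2) = 48)
  q = 1: r = 15, s = 0 − 1·1 = -1, t = 1 − 1·(-2) = 3  (check: 174·(-1) + 63·3 = 15)
  q = 3: r = 3, s = 1 − 3·(-1) = 4, t = -2 − 3·3 = -11  (check: 174·4 + 63·(-11) = 3)
The row with r = 3 (the gcd) gives the Bezout coefficients s = 4, t = -11.
Result: 174 · (4) + 63 · (-11) = 3.

gcd(174, 63) = 3; s = 4, t = -11 (check: 174·4 + 63·(-11) = 3).


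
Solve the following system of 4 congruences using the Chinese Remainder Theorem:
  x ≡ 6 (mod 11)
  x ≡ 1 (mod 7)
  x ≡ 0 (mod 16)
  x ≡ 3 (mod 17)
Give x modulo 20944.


Product of moduli M = 11 · 7 · 16 · 17 = 20944.
Merge one congruence at a time:
  Start: x ≡ 6 (mod 11).
  Combine with x ≡ 1 (mod 7); new modulus lcm = 77.
    Write x = 6 + 11·t and substitute into x ≡ 1 (mod 7): 11·t ≡ 1 − 6 = -5 (mod 7).
    Reduce coefficients mod 7: 4·t ≡ 2 (mod 7).
    The inverse of 4 mod 7 is 2 (since 4·2 = 8 = 1·7 + 1), so t ≡ 2·2 = 4 ≡ 4 (mod 7).
    Then x = 6 + 11·4 = 50, valid modulo lcm(11, 7) = 77: x ≡ 50 (mod 77).
  Combine with x ≡ 0 (mod 16); new modulus lcm = 1232.
    Write x = 50 + 77·t and substitute into x ≡ 0 (mod 16): 77·t ≡ 0 − 50 = -50 (mod 16).
    Reduce coefficients mod 16: 13·t ≡ 14 (mod 16).
    The inverse of 13 mod 16 is 5 (since 13·5 = 65 = 4·16 + 1), so t ≡ 5·14 = 70 ≡ 6 (mod 16).
    Then x = 50 + 77·6 = 512, valid modulo lcm(77, 16) = 1232: x ≡ 512 (mod 1232).
  Combine with x ≡ 3 (mod 17); new modulus lcm = 20944.
    Write x = 512 + 1232·t and substitute into x ≡ 3 (mod 17): 1232·t ≡ 3 − 512 = -509 (mod 17).
    Reduce coefficients mod 17: 8·t ≡ 1 (mod 17).
    The inverse of 8 mod 17 is 15 (since 8·15 = 120 = 7·17 + 1), so t ≡ 15·1 = 15 ≡ 15 (mod 17).
    Then x = 512 + 1232·15 = 18992, valid modulo lcm(1232, 17) = 20944: x ≡ 18992 (mod 20944).
Verify against each original: 18992 mod 11 = 6, 18992 mod 7 = 1, 18992 mod 16 = 0, 18992 mod 17 = 3.

x ≡ 18992 (mod 20944).


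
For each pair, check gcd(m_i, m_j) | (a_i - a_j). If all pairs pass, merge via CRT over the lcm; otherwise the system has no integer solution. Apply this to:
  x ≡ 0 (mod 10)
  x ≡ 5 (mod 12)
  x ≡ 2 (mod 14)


Moduli 10, 12, 14 are not pairwise coprime, so CRT works modulo lcm(m_i) when all pairwise compatibility conditions hold.
Pairwise compatibility: gcd(m_i, m_j) must divide a_i - a_j for every pair.
Merge one congruence at a time:
  Start: x ≡ 0 (mod 10).
  Combine with x ≡ 5 (mod 12): gcd(10, 12) = 2, and 5 - 0 = 5 is NOT divisible by 2.
    ⇒ system is inconsistent (no integer solution).

No solution (the system is inconsistent).


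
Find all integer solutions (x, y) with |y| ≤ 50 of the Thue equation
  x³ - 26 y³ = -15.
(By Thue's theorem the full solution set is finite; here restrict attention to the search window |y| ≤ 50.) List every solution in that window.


The equation is x³ - 26y³ = -15. For fixed y, x³ = 26·y³ − 15, so a solution requires the RHS to be a perfect cube.
Strategy: iterate y from -50 to 50, compute RHS = 26·y³ − 15, and check whether it is a (positive or negative) perfect cube.
Check small values of y:
  y = 0: RHS = -15 is not a perfect cube.
  y = 1: RHS = 11 is not a perfect cube.
  y = -1: RHS = -41 is not a perfect cube.
  y = 2: RHS = 193 is not a perfect cube.
  y = -2: RHS = -223 is not a perfect cube.
  y = 3: RHS = 687 is not a perfect cube.
  y = -3: RHS = -717 is not a perfect cube.
Continuing the search up to |y| = 50 finds no solutions either.
No (x, y) in the scanned range satisfies the equation.

No integer solutions with |y| ≤ 50.


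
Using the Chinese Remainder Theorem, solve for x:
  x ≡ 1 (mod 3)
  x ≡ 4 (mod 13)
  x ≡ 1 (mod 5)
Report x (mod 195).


Moduli 3, 13, 5 are pairwise coprime; by CRT there is a unique solution modulo M = 3 · 13 · 5 = 195.
Solve pairwise, accumulating the modulus:
  Start with x ≡ 1 (mod 3).
  Combine with x ≡ 4 (mod 13): since gcd(3, 13) = 1, we get a unique residue mod 39.
    Write x = 1 + 3·t and substitute into x ≡ 4 (mod 13): 3·t ≡ 4 − 1 = 3 (mod 13).
    The inverse of 3 mod 13 is 9 (since 3·9 = 27 = 2·13 + 1), so t ≡ 9·3 = 27 ≡ 1 (mod 13).
    Then x = 1 + 3·1 = 4, valid modulo lcm(3, 13) = 39: x ≡ 4 (mod 39).
  Combine with x ≡ 1 (mod 5): since gcd(39, 5) = 1, we get a unique residue mod 195.
    Write x = 4 + 39·t and substitute into x ≡ 1 (mod 5): 39·t ≡ 1 − 4 = -3 (mod 5).
    Reduce coefficients mod 5: 4·t ≡ 2 (mod 5).
    The inverse of 4 mod 5 is 4 (since 4·4 = 16 = 3·5 + 1), so t ≡ 4·2 = 8 ≡ 3 (mod 5).
    Then x = 4 + 39·3 = 121, valid modulo lcm(39, 5) = 195: x ≡ 121 (mod 195).
Verify: 121 mod 3 = 1 ✓, 121 mod 13 = 4 ✓, 121 mod 5 = 1 ✓.

x ≡ 121 (mod 195).


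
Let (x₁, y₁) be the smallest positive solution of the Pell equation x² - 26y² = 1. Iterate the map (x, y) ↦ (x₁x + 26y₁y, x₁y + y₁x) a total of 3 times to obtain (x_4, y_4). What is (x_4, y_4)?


Step 1: Find the fundamental solution (x₁, y₁) of x² - 26y² = 1.
  Expand √26 as a continued fraction. a₀ = ⌊√26⌋ = 5; iterate m_{k+1} = d_k·a_k − m_k, d_{k+1} = (26 − m_{k+1}²)/d_k, a_{k+1} = ⌊(a₀ + m_{k+1})/d_{k+1}⌋ (starting m₀ = 0, d₀ = 1), with convergents p_k = a_k·p_{k-1} + p_{k-2}, q_k = a_k·q_{k-1} + q_{k-2} (p₋₁ = 1, q₋₁ = 0):
  k = 0: a₀ = 5; p₀/q₀ = 5/1; p₀² − 26·q₀² = 25 − 26 = -1.
  k = 1: m = 5, d = 1, a = ⌊(5 + 5)/1⌋ = 10; p/q = (10·5 + 1)/(10·1 + 0) = 51/10; p² − 26·q² = 2601 − 2600 = 1.
  The first convergent with p² − 26·q² = 1 gives the fundamental solution (x₁, y₁) = (51, 10).
Step 2: Apply the recurrence (x_{n+1}, y_{n+1}) = (x₁x_n + 26y₁y_n, x₁y_n + y₁x_n) repeatedly.
  From (x_1, y_1) = (51, 10): x_2 = 51·51 + 26·10·10 = 5201; y_2 = 51·10 + 10·51 = 1020.
  From (x_2, y_2) = (5201, 1020): x_3 = 51·5201 + 26·10·1020 = 530451; y_3 = 51·1020 + 10·5201 = 104030.
  From (x_3, y_3) = (530451, 104030): x_4 = 51·530451 + 26·10·104030 = 54100801; y_4 = 51·104030 + 10·530451 = 10610040.
Step 3: Verify x_4² - 26·y_4² = 2926896668841601 - 2926896668841600 = 1 (should be 1). ✓

(x_1, y_1) = (51, 10); (x_4, y_4) = (54100801, 10610040).


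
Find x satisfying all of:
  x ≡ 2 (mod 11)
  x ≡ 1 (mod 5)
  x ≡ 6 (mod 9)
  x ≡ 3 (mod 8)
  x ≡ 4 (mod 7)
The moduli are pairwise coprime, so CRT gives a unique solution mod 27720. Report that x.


Product of moduli M = 11 · 5 · 9 · 8 · 7 = 27720.
Merge one congruence at a time:
  Start: x ≡ 2 (mod 11).
  Combine with x ≡ 1 (mod 5); new modulus lcm = 55.
    Write x = 2 + 11·t and substitute into x ≡ 1 (mod 5): 11·t ≡ 1 − 2 = -1 (mod 5).
    Reduce coefficients mod 5: 1·t ≡ 4 (mod 5).
    So t ≡ 4 (mod 5).
    Then x = 2 + 11·4 = 46, valid modulo lcm(11, 5) = 55: x ≡ 46 (mod 55).
  Combine with x ≡ 6 (mod 9); new modulus lcm = 495.
    Write x = 46 + 55·t and substitute into x ≡ 6 (mod 9): 55·t ≡ 6 − 46 = -40 (mod 9).
    Reduce coefficients mod 9: 1·t ≡ 5 (mod 9).
    So t ≡ 5 (mod 9).
    Then x = 46 + 55·5 = 321, valid modulo lcm(55, 9) = 495: x ≡ 321 (mod 495).
  Combine with x ≡ 3 (mod 8); new modulus lcm = 3960.
    Write x = 321 + 495·t and substitute into x ≡ 3 (mod 8): 495·t ≡ 3 − 321 = -318 (mod 8).
    Reduce coefficients mod 8: 7·t ≡ 2 (mod 8).
    The inverse of 7 mod 8 is 7 (since 7·7 = 49 = 6·8 + 1), so t ≡ 7·2 = 14 ≡ 6 (mod 8).
    Then x = 321 + 495·6 = 3291, valid modulo lcm(495, 8) = 3960: x ≡ 3291 (mod 3960).
  Combine with x ≡ 4 (mod 7); new modulus lcm = 27720.
    Write x = 3291 + 3960·t and substitute into x ≡ 4 (mod 7): 3960·t ≡ 4 − 3291 = -3287 (mod 7).
    Reduce coefficients mod 7: 5·t ≡ 3 (mod 7).
    The inverse of 5 mod 7 is 3 (since 5·3 = 15 = 2·7 + 1), so t ≡ 3·3 = 9 ≡ 2 (mod 7).
    Then x = 3291 + 3960·2 = 11211, valid modulo lcm(3960, 7) = 27720: x ≡ 11211 (mod 27720).
Verify against each original: 11211 mod 11 = 2, 11211 mod 5 = 1, 11211 mod 9 = 6, 11211 mod 8 = 3, 11211 mod 7 = 4.

x ≡ 11211 (mod 27720).


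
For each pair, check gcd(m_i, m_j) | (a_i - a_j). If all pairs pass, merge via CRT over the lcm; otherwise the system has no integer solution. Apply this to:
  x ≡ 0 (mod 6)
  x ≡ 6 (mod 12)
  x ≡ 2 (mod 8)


Moduli 6, 12, 8 are not pairwise coprime, so CRT works modulo lcm(m_i) when all pairwise compatibility conditions hold.
Pairwise compatibility: gcd(m_i, m_j) must divide a_i - a_j for every pair.
Merge one congruence at a time:
  Start: x ≡ 0 (mod 6).
  Combine with x ≡ 6 (mod 12): gcd(6, 12) = 6; 6 - 0 = 6, which IS divisible by 6, so compatible.
    Write x = 0 + 6·t and substitute into x ≡ 6 (mod 12): 6·t ≡ 6 − 0 = 6 (mod 12).
    Divide the congruence (and modulus) by g = 6: 1·t ≡ 1 (mod 2).
    So t ≡ 1 (mod 2).
    Then x = 0 + 6·1 = 6, valid modulo lcm(6, 12) = 12: x ≡ 6 (mod 12).
  Combine with x ≡ 2 (mod 8): gcd(12, 8) = 4; 2 - 6 = -4, which IS divisible by 4, so compatible.
    Write x = 6 + 12·t and substitute into x ≡ 2 (mod 8): 12·t ≡ 2 − 6 = -4 (mod 8).
    Divide the congruence (and modulus) by g = 4: 3·t ≡ -1 (mod 2).
    Reduce coefficients mod 2: 1·t ≡ 1 (mod 2).
    So t ≡ 1 (mod 2).
    Then x = 6 + 12·1 = 18, valid modulo lcm(12, 8) = 24: x ≡ 18 (mod 24).
Verify: 18 mod 6 = 0, 18 mod 12 = 6, 18 mod 8 = 2.

x ≡ 18 (mod 24).


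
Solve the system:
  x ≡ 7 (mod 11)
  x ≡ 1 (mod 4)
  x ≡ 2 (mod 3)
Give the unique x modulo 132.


Moduli 11, 4, 3 are pairwise coprime; by CRT there is a unique solution modulo M = 11 · 4 · 3 = 132.
Solve pairwise, accumulating the modulus:
  Start with x ≡ 7 (mod 11).
  Combine with x ≡ 1 (mod 4): since gcd(11, 4) = 1, we get a unique residue mod 44.
    Write x = 7 + 11·t and substitute into x ≡ 1 (mod 4): 11·t ≡ 1 − 7 = -6 (mod 4).
    Reduce coefficients mod 4: 3·t ≡ 2 (mod 4).
    The inverse of 3 mod 4 is 3 (since 3·3 = 9 = 2·4 + 1), so t ≡ 3·2 = 6 ≡ 2 (mod 4).
    Then x = 7 + 11·2 = 29, valid modulo lcm(11, 4) = 44: x ≡ 29 (mod 44).
  Combine with x ≡ 2 (mod 3): since gcd(44, 3) = 1, we get a unique residue mod 132.
    Write x = 29 + 44·t and substitute into x ≡ 2 (mod 3): 44·t ≡ 2 − 29 = -27 (mod 3).
    Reduce coefficients mod 3: 2·t ≡ 0 (mod 3).
    The inverse of 2 mod 3 is 2 (since 2·2 = 4 = 1·3 + 1), so t ≡ 2·0 = 0 ≡ 0 (mod 3).
    Then x = 29 + 44·0 = 29, valid modulo lcm(44, 3) = 132: x ≡ 29 (mod 132).
Verify: 29 mod 11 = 7 ✓, 29 mod 4 = 1 ✓, 29 mod 3 = 2 ✓.

x ≡ 29 (mod 132).


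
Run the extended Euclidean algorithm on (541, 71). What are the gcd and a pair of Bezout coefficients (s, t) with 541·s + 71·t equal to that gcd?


Euclidean algorithm on (541, 71) — divide until remainder is 0:
  541 = 7 · 71 + 44
  71 = 1 · 44 + 27
  44 = 1 · 27 + 17
  27 = 1 · 17 + 10
  17 = 1 · 10 + 7
  10 = 1 · 7 + 3
  7 = 2 · 3 + 1
  3 = 3 · 1 + 0
gcd(541, 71) = 1.
Track Bezout coefficients alongside the remainders: start with r₀ = 541 = a·1 + b·0 (s = 1, t = 0) and r₁ = 71 = a·0 + b·1 (s = 0, t = 1); each new remainder r_{k+1} = r_{k-1} − q_k·r_k inherits s_{k+1} = s_{k-1} − q_k·s_k, t_{k+1} = t_{k-1} − q_k·t_k, so r_k = a·s_k + b·t_k at every step:
  q = 7: r = 44, s = 1 − 7·0 = 1, t = 0 − 7·1 = -7  (check: 541·1 + 71·(-7) = 44)
  q = 1: r = 27, s = 0 − 1·1 = -1, t = 1 − 1·(-7) = 8  (check: 541·(-1) + 71·8 = 27)
  q = 1: r = 17, s = 1 − 1·(-1) = 2, t = -7 − 1·8 = -15  (check: 541·2 + 71·(-15) = 17)
  q = 1: r = 10, s = -1 − 1·2 = -3, t = 8 − 1·(-15) = 23  (check: 541·(-3) + 71·23 = 10)
  q = 1: r = 7, s = 2 − 1·(-3) = 5, t = -15 − 1·23 = -38  (check: 541·5 + 71·(-38) = 7)
  q = 1: r = 3, s = -3 − 1·5 = -8, t = 23 − 1·(-38) = 61  (check: 541·(-8) + 71·61 = 3)
  q = 2: r = 1, s = 5 − 2·(-8) = 21, t = -38 − 2·61 = -160  (check: 541·21 + 71·(-160) = 1)
The row with r = 1 (the gcd) gives the Bezout coefficients s = 21, t = -160.
Result: 541 · (21) + 71 · (-160) = 1.

gcd(541, 71) = 1; s = 21, t = -160 (check: 541·21 + 71·(-160) = 1).


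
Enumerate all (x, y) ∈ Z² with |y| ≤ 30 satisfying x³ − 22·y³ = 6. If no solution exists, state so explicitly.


The equation is x³ - 22y³ = 6. For fixed y, x³ = 22·y³ + 6, so a solution requires the RHS to be a perfect cube.
Strategy: iterate y from -30 to 30, compute RHS = 22·y³ + 6, and check whether it is a (positive or negative) perfect cube.
Check small values of y:
  y = 0: RHS = 6 is not a perfect cube.
  y = 1: RHS = 28 is not a perfect cube.
  y = -1: RHS = -16 is not a perfect cube.
  y = 2: RHS = 182 is not a perfect cube.
  y = -2: RHS = -170 is not a perfect cube.
  y = 3: RHS = 600 is not a perfect cube.
  y = -3: RHS = -588 is not a perfect cube.
Continuing, at y = -5: RHS = -2744 = (-14)³ ⇒ x = -14 works.
Searching the remaining y in |y| ≤ 30 finds no further solutions.
Collected solutions: (-14, -5).

Solutions (with |y| ≤ 30): (-14, -5).


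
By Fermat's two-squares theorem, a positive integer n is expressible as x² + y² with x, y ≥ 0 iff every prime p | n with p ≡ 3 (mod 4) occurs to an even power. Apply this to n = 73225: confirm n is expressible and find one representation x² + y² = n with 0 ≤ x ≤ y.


Step 1: Factor n = 73225 = 5^2 · 29 · 101.
Step 2: Check the mod-4 condition on each prime factor: 5 ≡ 1 (mod 4), exponent 2; 29 ≡ 1 (mod 4), exponent 1; 101 ≡ 1 (mod 4), exponent 1.
All primes ≡ 3 (mod 4) appear to even exponent (or don't appear), so by the two-squares theorem n IS expressible as a sum of two squares.
Step 3: Build a representation. Group n = k² · m with k = 5 and m = 29 · 101 = 2929 (a product of primes ≡ 1 (mod 4)); a representation of m scales to one of n via (k·x)² + (k·y)² = k²(x² + y²). Each prime p ≡ 1 (mod 4) is itself a sum of two squares; find a² by testing p − a² for a perfect square:
  29: 29 − 1² = 28, 29 − 2² = 25 = 5² ⇒ 29 = 2² + 5².
  101: 101 − 1² = 100 = 10² ⇒ 101 = 1² + 10².
  Combine using the Brahmagupta–Fibonacci identity (a² + b²)(c² + d²) = (ac − bd)² + (ad + bc)² = (ac + bd)² + (ad − bc)²:
  29 · 101 = 2929: from (2² + 5²)(1² + 10²), take (2·1 − 5·10, 2·10 + 5·1) = (2 − 50, 20 + 5) = (-48, 25); dropping signs (only squares matter) gives (48, 25); check 48² + 25² = 2304 + 625 = 2929 ✓.
  Scale by k = 5: (5·48, 5·25) = (240, 125).
Step 4: Order so x ≤ y and verify: 125² + 240² = 15625 + 57600 = 73225 = n. ✓

n = 73225 = 125² + 240² (one valid representation with x ≤ y).


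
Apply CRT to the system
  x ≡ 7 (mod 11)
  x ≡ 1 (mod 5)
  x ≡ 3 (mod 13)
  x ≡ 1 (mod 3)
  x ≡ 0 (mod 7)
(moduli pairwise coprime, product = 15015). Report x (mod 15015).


Product of moduli M = 11 · 5 · 13 · 3 · 7 = 15015.
Merge one congruence at a time:
  Start: x ≡ 7 (mod 11).
  Combine with x ≡ 1 (mod 5); new modulus lcm = 55.
    Write x = 7 + 11·t and substitute into x ≡ 1 (mod 5): 11·t ≡ 1 − 7 = -6 (mod 5).
    Reduce coefficients mod 5: 1·t ≡ 4 (mod 5).
    So t ≡ 4 (mod 5).
    Then x = 7 + 11·4 = 51, valid modulo lcm(11, 5) = 55: x ≡ 51 (mod 55).
  Combine with x ≡ 3 (mod 13); new modulus lcm = 715.
    Write x = 51 + 55·t and substitute into x ≡ 3 (mod 13): 55·t ≡ 3 − 51 = -48 (mod 13).
    Reduce coefficients mod 13: 3·t ≡ 4 (mod 13).
    The inverse of 3 mod 13 is 9 (since 3·9 = 27 = 2·13 + 1), so t ≡ 9·4 = 36 ≡ 10 (mod 13).
    Then x = 51 + 55·10 = 601, valid modulo lcm(55, 13) = 715: x ≡ 601 (mod 715).
  Combine with x ≡ 1 (mod 3); new modulus lcm = 2145.
    Write x = 601 + 715·t and substitute into x ≡ 1 (mod 3): 715·t ≡ 1 − 601 = -600 (mod 3).
    Reduce coefficients mod 3: 1·t ≡ 0 (mod 3).
    So t ≡ 0 (mod 3).
    Then x = 601 + 715·0 = 601, valid modulo lcm(715, 3) = 2145: x ≡ 601 (mod 2145).
  Combine with x ≡ 0 (mod 7); new modulus lcm = 15015.
    Write x = 601 + 2145·t and substitute into x ≡ 0 (mod 7): 2145·t ≡ 0 − 601 = -601 (mod 7).
    Reduce coefficients mod 7: 3·t ≡ 1 (mod 7).
    The inverse of 3 mod 7 is 5 (since 3·5 = 15 = 2·7 + 1), so t ≡ 5·1 = 5 ≡ 5 (mod 7).
    Then x = 601 + 2145·5 = 11326, valid modulo lcm(2145, 7) = 15015: x ≡ 11326 (mod 15015).
Verify against each original: 11326 mod 11 = 7, 11326 mod 5 = 1, 11326 mod 13 = 3, 11326 mod 3 = 1, 11326 mod 7 = 0.

x ≡ 11326 (mod 15015).


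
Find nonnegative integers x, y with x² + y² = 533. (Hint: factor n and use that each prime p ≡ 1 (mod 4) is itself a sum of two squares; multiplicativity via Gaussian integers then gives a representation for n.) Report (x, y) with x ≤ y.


Step 1: Factor n = 533 = 13 · 41.
Step 2: Check the mod-4 condition on each prime factor: 13 ≡ 1 (mod 4), exponent 1; 41 ≡ 1 (mod 4), exponent 1.
All primes ≡ 3 (mod 4) appear to even exponent (or don't appear), so by the two-squares theorem n IS expressible as a sum of two squares.
Step 3: Build a representation. Here n = 13 · 41 is a product of primes ≡ 1 (mod 4). Each prime p ≡ 1 (mod 4) is itself a sum of two squares; find a² by testing p − a² for a perfect square:
  13: 13 − 1² = 12, 13 − 2² = 9 = 3² ⇒ 13 = 2² + 3².
  41: 41 − 1² = 40, 41 − 2² = 37, 41 − 3² = 32, 41 − 4² = 25 = 5² ⇒ 41 = 4² + 5².
  Combine using the Brahmagupta–Fibonacci identity (a² + b²)(c² + d²) = (ac − bd)² + (ad + bc)² = (ac + bd)² + (ad − bc)²:
  13 · 41 = 533: from (2² + 3²)(4² + 5²), take (2·4 − 3·5, 2·5 + 3·4) = (8 − 15, 10 + 12) = (-7, 22); dropping signs (only squares matter) gives (7, 22); check 7² + 22² = 49 + 484 = 533 ✓.
Step 4: Order so x ≤ y and verify: 7² + 22² = 49 + 484 = 533 = n. ✓

n = 533 = 7² + 22² (one valid representation with x ≤ y).


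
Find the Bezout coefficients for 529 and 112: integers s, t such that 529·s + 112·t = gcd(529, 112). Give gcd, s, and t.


Euclidean algorithm on (529, 112) — divide until remainder is 0:
  529 = 4 · 112 + 81
  112 = 1 · 81 + 31
  81 = 2 · 31 + 19
  31 = 1 · 19 + 12
  19 = 1 · 12 + 7
  12 = 1 · 7 + 5
  7 = 1 · 5 + 2
  5 = 2 · 2 + 1
  2 = 2 · 1 + 0
gcd(529, 112) = 1.
Track Bezout coefficients alongside the remainders: start with r₀ = 529 = a·1 + b·0 (s = 1, t = 0) and r₁ = 112 = a·0 + b·1 (s = 0, t = 1); each new remainder r_{k+1} = r_{k-1} − q_k·r_k inherits s_{k+1} = s_{k-1} − q_k·s_k, t_{k+1} = t_{k-1} − q_k·t_k, so r_k = a·s_k + b·t_k at every step:
  q = 4: r = 81, s = 1 − 4·0 = 1, t = 0 − 4·1 = -4  (check: 529·1 + 112·(-4) = 81)
  q = 1: r = 31, s = 0 − 1·1 = -1, t = 1 − 1·(-4) = 5  (check: 529·(-1) + 112·5 = 31)
  q = 2: r = 19, s = 1 − 2·(-1) = 3, t = -4 − 2·5 = -14  (check: 529·3 + 112·(-14) = 19)
  q = 1: r = 12, s = -1 − 1·3 = -4, t = 5 − 1·(-14) = 19  (check: 529·(-4) + 112·19 = 12)
  q = 1: r = 7, s = 3 − 1·(-4) = 7, t = -14 − 1·19 = -33  (check: 529·7 + 112·(-33) = 7)
  q = 1: r = 5, s = -4 − 1·7 = -11, t = 19 − 1·(-33) = 52  (check: 529·(-11) + 112·52 = 5)
  q = 1: r = 2, s = 7 − 1·(-11) = 18, t = -33 − 1·52 = -85  (check: 529·18 + 112·(-85) = 2)
  q = 2: r = 1, s = -11 − 2·18 = -47, t = 52 − 2·(-85) = 222  (check: 529·(-47) + 112·222 = 1)
The row with r = 1 (the gcd) gives the Bezout coefficients s = -47, t = 222.
Result: 529 · (-47) + 112 · (222) = 1.

gcd(529, 112) = 1; s = -47, t = 222 (check: 529·(-47) + 112·222 = 1).


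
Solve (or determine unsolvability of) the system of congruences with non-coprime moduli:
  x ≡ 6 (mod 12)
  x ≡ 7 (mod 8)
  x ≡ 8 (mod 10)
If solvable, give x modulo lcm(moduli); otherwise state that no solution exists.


Moduli 12, 8, 10 are not pairwise coprime, so CRT works modulo lcm(m_i) when all pairwise compatibility conditions hold.
Pairwise compatibility: gcd(m_i, m_j) must divide a_i - a_j for every pair.
Merge one congruence at a time:
  Start: x ≡ 6 (mod 12).
  Combine with x ≡ 7 (mod 8): gcd(12, 8) = 4, and 7 - 6 = 1 is NOT divisible by 4.
    ⇒ system is inconsistent (no integer solution).

No solution (the system is inconsistent).


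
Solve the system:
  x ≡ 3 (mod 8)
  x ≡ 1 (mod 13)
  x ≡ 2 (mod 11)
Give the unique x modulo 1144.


Moduli 8, 13, 11 are pairwise coprime; by CRT there is a unique solution modulo M = 8 · 13 · 11 = 1144.
Solve pairwise, accumulating the modulus:
  Start with x ≡ 3 (mod 8).
  Combine with x ≡ 1 (mod 13): since gcd(8, 13) = 1, we get a unique residue mod 104.
    Write x = 3 + 8·t and substitute into x ≡ 1 (mod 13): 8·t ≡ 1 − 3 = -2 (mod 13).
    Reduce coefficients mod 13: 8·t ≡ 11 (mod 13).
    The inverse of 8 mod 13 is 5 (since 8·5 = 40 = 3·13 + 1), so t ≡ 5·11 = 55 ≡ 3 (mod 13).
    Then x = 3 + 8·3 = 27, valid modulo lcm(8, 13) = 104: x ≡ 27 (mod 104).
  Combine with x ≡ 2 (mod 11): since gcd(104, 11) = 1, we get a unique residue mod 1144.
    Write x = 27 + 104·t and substitute into x ≡ 2 (mod 11): 104·t ≡ 2 − 27 = -25 (mod 11).
    Reduce coefficients mod 11: 5·t ≡ 8 (mod 11).
    The inverse of 5 mod 11 is 9 (since 5·9 = 45 = 4·11 + 1), so t ≡ 9·8 = 72 ≡ 6 (mod 11).
    Then x = 27 + 104·6 = 651, valid modulo lcm(104, 11) = 1144: x ≡ 651 (mod 1144).
Verify: 651 mod 8 = 3 ✓, 651 mod 13 = 1 ✓, 651 mod 11 = 2 ✓.

x ≡ 651 (mod 1144).


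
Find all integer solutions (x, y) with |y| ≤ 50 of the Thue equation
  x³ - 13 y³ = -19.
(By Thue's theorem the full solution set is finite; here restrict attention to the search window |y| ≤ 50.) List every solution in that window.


The equation is x³ - 13y³ = -19. For fixed y, x³ = 13·y³ − 19, so a solution requires the RHS to be a perfect cube.
Strategy: iterate y from -50 to 50, compute RHS = 13·y³ − 19, and check whether it is a (positive or negative) perfect cube.
Check small values of y:
  y = 0: RHS = -19 is not a perfect cube.
  y = 1: RHS = -6 is not a perfect cube.
  y = -1: RHS = -32 is not a perfect cube.
  y = 2: RHS = 85 is not a perfect cube.
  y = -2: RHS = -123 is not a perfect cube.
  y = 3: RHS = 332 is not a perfect cube.
  y = -3: RHS = -370 is not a perfect cube.
Continuing the search up to |y| = 50 finds no solutions either.
No (x, y) in the scanned range satisfies the equation.

No integer solutions with |y| ≤ 50.


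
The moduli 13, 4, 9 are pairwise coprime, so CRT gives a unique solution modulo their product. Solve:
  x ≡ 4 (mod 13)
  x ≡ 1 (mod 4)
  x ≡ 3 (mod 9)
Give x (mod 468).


Moduli 13, 4, 9 are pairwise coprime; by CRT there is a unique solution modulo M = 13 · 4 · 9 = 468.
Solve pairwise, accumulating the modulus:
  Start with x ≡ 4 (mod 13).
  Combine with x ≡ 1 (mod 4): since gcd(13, 4) = 1, we get a unique residue mod 52.
    Write x = 4 + 13·t and substitute into x ≡ 1 (mod 4): 13·t ≡ 1 − 4 = -3 (mod 4).
    Reduce coefficients mod 4: 1·t ≡ 1 (mod 4).
    So t ≡ 1 (mod 4).
    Then x = 4 + 13·1 = 17, valid modulo lcm(13, 4) = 52: x ≡ 17 (mod 52).
  Combine with x ≡ 3 (mod 9): since gcd(52, 9) = 1, we get a unique residue mod 468.
    Write x = 17 + 52·t and substitute into x ≡ 3 (mod 9): 52·t ≡ 3 − 17 = -14 (mod 9).
    Reduce coefficients mod 9: 7·t ≡ 4 (mod 9).
    The inverse of 7 mod 9 is 4 (since 7·4 = 28 = 3·9 + 1), so t ≡ 4·4 = 16 ≡ 7 (mod 9).
    Then x = 17 + 52·7 = 381, valid modulo lcm(52, 9) = 468: x ≡ 381 (mod 468).
Verify: 381 mod 13 = 4 ✓, 381 mod 4 = 1 ✓, 381 mod 9 = 3 ✓.

x ≡ 381 (mod 468).


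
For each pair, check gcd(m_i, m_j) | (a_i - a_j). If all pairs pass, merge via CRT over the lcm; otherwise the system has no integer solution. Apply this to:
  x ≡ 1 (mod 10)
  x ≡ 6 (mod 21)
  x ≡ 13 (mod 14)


Moduli 10, 21, 14 are not pairwise coprime, so CRT works modulo lcm(m_i) when all pairwise compatibility conditions hold.
Pairwise compatibility: gcd(m_i, m_j) must divide a_i - a_j for every pair.
Merge one congruence at a time:
  Start: x ≡ 1 (mod 10).
  Combine with x ≡ 6 (mod 21): gcd(10, 21) = 1; 6 - 1 = 5, which IS divisible by 1, so compatible.
    Write x = 1 + 10·t and substitute into x ≡ 6 (mod 21): 10·t ≡ 6 − 1 = 5 (mod 21).
    The inverse of 10 mod 21 is 19 (since 10·19 = 190 = 9·21 + 1), so t ≡ 19·5 = 95 ≡ 11 (mod 21).
    Then x = 1 + 10·11 = 111, valid modulo lcm(10, 21) = 210: x ≡ 111 (mod 210).
  Combine with x ≡ 13 (mod 14): gcd(210, 14) = 14; 13 - 111 = -98, which IS divisible by 14, so compatible.
    Write x = 111 + 210·t and substitute into x ≡ 13 (mod 14): 210·t ≡ 13 − 111 = -98 (mod 14).
    Divide the congruence (and modulus) by g = 14: 15·t ≡ -7 (mod 1).
    Modulo 1 every t works; take t = 0.
    Then x = 111 + 210·0 = 111, valid modulo lcm(210, 14) = 210: x ≡ 111 (mod 210).
Verify: 111 mod 10 = 1, 111 mod 21 = 6, 111 mod 14 = 13.

x ≡ 111 (mod 210).
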